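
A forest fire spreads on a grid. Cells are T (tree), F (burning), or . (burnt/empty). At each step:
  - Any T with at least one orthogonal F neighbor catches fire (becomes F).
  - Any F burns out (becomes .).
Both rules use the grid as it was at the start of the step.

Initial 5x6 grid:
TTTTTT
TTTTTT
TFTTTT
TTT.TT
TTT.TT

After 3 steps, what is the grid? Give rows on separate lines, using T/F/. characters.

Step 1: 4 trees catch fire, 1 burn out
  TTTTTT
  TFTTTT
  F.FTTT
  TFT.TT
  TTT.TT
Step 2: 7 trees catch fire, 4 burn out
  TFTTTT
  F.FTTT
  ...FTT
  F.F.TT
  TFT.TT
Step 3: 6 trees catch fire, 7 burn out
  F.FTTT
  ...FTT
  ....FT
  ....TT
  F.F.TT

F.FTTT
...FTT
....FT
....TT
F.F.TT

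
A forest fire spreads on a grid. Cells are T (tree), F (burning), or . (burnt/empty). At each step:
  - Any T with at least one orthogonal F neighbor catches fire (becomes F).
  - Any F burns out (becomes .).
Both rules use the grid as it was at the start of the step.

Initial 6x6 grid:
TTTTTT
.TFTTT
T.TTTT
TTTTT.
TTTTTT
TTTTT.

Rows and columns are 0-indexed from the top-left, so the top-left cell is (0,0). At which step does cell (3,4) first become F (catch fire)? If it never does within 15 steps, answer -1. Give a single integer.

Step 1: cell (3,4)='T' (+4 fires, +1 burnt)
Step 2: cell (3,4)='T' (+5 fires, +4 burnt)
Step 3: cell (3,4)='T' (+7 fires, +5 burnt)
Step 4: cell (3,4)='F' (+7 fires, +7 burnt)
  -> target ignites at step 4
Step 5: cell (3,4)='.' (+5 fires, +7 burnt)
Step 6: cell (3,4)='.' (+3 fires, +5 burnt)
Step 7: cell (3,4)='.' (+0 fires, +3 burnt)
  fire out at step 7

4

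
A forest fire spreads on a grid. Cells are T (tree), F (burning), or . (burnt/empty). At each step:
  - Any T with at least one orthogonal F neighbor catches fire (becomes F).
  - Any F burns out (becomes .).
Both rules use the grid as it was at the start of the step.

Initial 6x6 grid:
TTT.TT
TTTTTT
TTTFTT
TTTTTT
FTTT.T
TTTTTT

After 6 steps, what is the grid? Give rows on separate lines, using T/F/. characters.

Step 1: 7 trees catch fire, 2 burn out
  TTT.TT
  TTTFTT
  TTF.FT
  FTTFTT
  .FTT.T
  FTTTTT
Step 2: 11 trees catch fire, 7 burn out
  TTT.TT
  TTF.FT
  FF...F
  .FF.FT
  ..FF.T
  .FTTTT
Step 3: 8 trees catch fire, 11 burn out
  TTF.FT
  FF...F
  ......
  .....F
  .....T
  ..FFTT
Step 4: 5 trees catch fire, 8 burn out
  FF...F
  ......
  ......
  ......
  .....F
  ....FT
Step 5: 1 trees catch fire, 5 burn out
  ......
  ......
  ......
  ......
  ......
  .....F
Step 6: 0 trees catch fire, 1 burn out
  ......
  ......
  ......
  ......
  ......
  ......

......
......
......
......
......
......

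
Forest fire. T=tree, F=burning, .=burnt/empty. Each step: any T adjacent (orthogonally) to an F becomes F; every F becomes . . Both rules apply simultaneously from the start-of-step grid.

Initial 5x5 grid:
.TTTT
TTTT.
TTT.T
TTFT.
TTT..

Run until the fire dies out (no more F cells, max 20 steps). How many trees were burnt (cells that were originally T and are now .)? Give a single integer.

Answer: 17

Derivation:
Step 1: +4 fires, +1 burnt (F count now 4)
Step 2: +4 fires, +4 burnt (F count now 4)
Step 3: +5 fires, +4 burnt (F count now 5)
Step 4: +3 fires, +5 burnt (F count now 3)
Step 5: +1 fires, +3 burnt (F count now 1)
Step 6: +0 fires, +1 burnt (F count now 0)
Fire out after step 6
Initially T: 18, now '.': 24
Total burnt (originally-T cells now '.'): 17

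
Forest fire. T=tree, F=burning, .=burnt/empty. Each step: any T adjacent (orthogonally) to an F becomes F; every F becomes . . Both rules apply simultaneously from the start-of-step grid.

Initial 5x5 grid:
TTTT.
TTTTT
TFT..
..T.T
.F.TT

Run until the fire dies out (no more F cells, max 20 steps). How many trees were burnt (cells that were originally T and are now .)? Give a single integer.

Step 1: +3 fires, +2 burnt (F count now 3)
Step 2: +4 fires, +3 burnt (F count now 4)
Step 3: +3 fires, +4 burnt (F count now 3)
Step 4: +2 fires, +3 burnt (F count now 2)
Step 5: +0 fires, +2 burnt (F count now 0)
Fire out after step 5
Initially T: 15, now '.': 22
Total burnt (originally-T cells now '.'): 12

Answer: 12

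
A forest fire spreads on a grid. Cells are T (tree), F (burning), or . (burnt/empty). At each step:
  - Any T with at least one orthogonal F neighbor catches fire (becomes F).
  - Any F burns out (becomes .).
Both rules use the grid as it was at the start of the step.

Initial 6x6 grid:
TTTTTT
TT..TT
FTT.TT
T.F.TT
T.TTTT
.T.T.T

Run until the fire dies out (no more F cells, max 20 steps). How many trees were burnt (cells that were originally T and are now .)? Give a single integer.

Step 1: +5 fires, +2 burnt (F count now 5)
Step 2: +4 fires, +5 burnt (F count now 4)
Step 3: +3 fires, +4 burnt (F count now 3)
Step 4: +3 fires, +3 burnt (F count now 3)
Step 5: +4 fires, +3 burnt (F count now 4)
Step 6: +3 fires, +4 burnt (F count now 3)
Step 7: +2 fires, +3 burnt (F count now 2)
Step 8: +0 fires, +2 burnt (F count now 0)
Fire out after step 8
Initially T: 25, now '.': 35
Total burnt (originally-T cells now '.'): 24

Answer: 24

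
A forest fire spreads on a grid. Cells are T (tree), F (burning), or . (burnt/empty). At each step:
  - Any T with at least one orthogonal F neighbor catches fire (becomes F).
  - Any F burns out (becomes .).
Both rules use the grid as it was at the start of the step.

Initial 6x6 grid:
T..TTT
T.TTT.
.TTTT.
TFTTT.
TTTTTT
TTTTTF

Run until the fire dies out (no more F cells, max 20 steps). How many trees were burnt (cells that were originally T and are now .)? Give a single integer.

Answer: 25

Derivation:
Step 1: +6 fires, +2 burnt (F count now 6)
Step 2: +7 fires, +6 burnt (F count now 7)
Step 3: +6 fires, +7 burnt (F count now 6)
Step 4: +2 fires, +6 burnt (F count now 2)
Step 5: +2 fires, +2 burnt (F count now 2)
Step 6: +1 fires, +2 burnt (F count now 1)
Step 7: +1 fires, +1 burnt (F count now 1)
Step 8: +0 fires, +1 burnt (F count now 0)
Fire out after step 8
Initially T: 27, now '.': 34
Total burnt (originally-T cells now '.'): 25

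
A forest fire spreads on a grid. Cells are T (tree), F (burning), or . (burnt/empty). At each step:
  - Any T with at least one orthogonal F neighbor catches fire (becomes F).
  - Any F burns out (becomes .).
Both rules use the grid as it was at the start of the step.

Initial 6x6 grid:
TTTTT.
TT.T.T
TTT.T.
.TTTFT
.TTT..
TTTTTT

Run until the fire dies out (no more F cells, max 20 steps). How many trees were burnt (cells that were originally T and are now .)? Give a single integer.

Step 1: +3 fires, +1 burnt (F count now 3)
Step 2: +2 fires, +3 burnt (F count now 2)
Step 3: +4 fires, +2 burnt (F count now 4)
Step 4: +4 fires, +4 burnt (F count now 4)
Step 5: +4 fires, +4 burnt (F count now 4)
Step 6: +3 fires, +4 burnt (F count now 3)
Step 7: +2 fires, +3 burnt (F count now 2)
Step 8: +1 fires, +2 burnt (F count now 1)
Step 9: +2 fires, +1 burnt (F count now 2)
Step 10: +0 fires, +2 burnt (F count now 0)
Fire out after step 10
Initially T: 26, now '.': 35
Total burnt (originally-T cells now '.'): 25

Answer: 25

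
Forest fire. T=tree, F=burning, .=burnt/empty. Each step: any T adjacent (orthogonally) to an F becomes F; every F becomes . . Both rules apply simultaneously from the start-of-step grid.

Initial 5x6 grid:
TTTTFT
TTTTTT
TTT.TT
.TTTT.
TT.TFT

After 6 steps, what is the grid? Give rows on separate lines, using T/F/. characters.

Step 1: 6 trees catch fire, 2 burn out
  TTTF.F
  TTTTFT
  TTT.TT
  .TTTF.
  TT.F.F
Step 2: 5 trees catch fire, 6 burn out
  TTF...
  TTTF.F
  TTT.FT
  .TTF..
  TT....
Step 3: 4 trees catch fire, 5 burn out
  TF....
  TTF...
  TTT..F
  .TF...
  TT....
Step 4: 4 trees catch fire, 4 burn out
  F.....
  TF....
  TTF...
  .F....
  TT....
Step 5: 3 trees catch fire, 4 burn out
  ......
  F.....
  TF....
  ......
  TF....
Step 6: 2 trees catch fire, 3 burn out
  ......
  ......
  F.....
  ......
  F.....

......
......
F.....
......
F.....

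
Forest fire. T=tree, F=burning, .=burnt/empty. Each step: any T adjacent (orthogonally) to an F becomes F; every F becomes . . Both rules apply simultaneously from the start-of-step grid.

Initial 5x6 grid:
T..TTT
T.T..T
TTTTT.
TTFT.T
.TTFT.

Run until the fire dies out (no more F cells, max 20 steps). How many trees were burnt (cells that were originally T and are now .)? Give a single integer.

Step 1: +5 fires, +2 burnt (F count now 5)
Step 2: +5 fires, +5 burnt (F count now 5)
Step 3: +2 fires, +5 burnt (F count now 2)
Step 4: +1 fires, +2 burnt (F count now 1)
Step 5: +1 fires, +1 burnt (F count now 1)
Step 6: +0 fires, +1 burnt (F count now 0)
Fire out after step 6
Initially T: 19, now '.': 25
Total burnt (originally-T cells now '.'): 14

Answer: 14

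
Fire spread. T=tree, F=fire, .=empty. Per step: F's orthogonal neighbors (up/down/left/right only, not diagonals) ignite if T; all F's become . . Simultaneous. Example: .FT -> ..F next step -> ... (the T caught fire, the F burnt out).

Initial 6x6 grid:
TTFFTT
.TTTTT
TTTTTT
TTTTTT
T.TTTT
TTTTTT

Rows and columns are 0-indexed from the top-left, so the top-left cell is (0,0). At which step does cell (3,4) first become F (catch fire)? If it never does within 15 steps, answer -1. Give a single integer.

Step 1: cell (3,4)='T' (+4 fires, +2 burnt)
Step 2: cell (3,4)='T' (+6 fires, +4 burnt)
Step 3: cell (3,4)='T' (+5 fires, +6 burnt)
Step 4: cell (3,4)='F' (+6 fires, +5 burnt)
  -> target ignites at step 4
Step 5: cell (3,4)='.' (+5 fires, +6 burnt)
Step 6: cell (3,4)='.' (+4 fires, +5 burnt)
Step 7: cell (3,4)='.' (+2 fires, +4 burnt)
Step 8: cell (3,4)='.' (+0 fires, +2 burnt)
  fire out at step 8

4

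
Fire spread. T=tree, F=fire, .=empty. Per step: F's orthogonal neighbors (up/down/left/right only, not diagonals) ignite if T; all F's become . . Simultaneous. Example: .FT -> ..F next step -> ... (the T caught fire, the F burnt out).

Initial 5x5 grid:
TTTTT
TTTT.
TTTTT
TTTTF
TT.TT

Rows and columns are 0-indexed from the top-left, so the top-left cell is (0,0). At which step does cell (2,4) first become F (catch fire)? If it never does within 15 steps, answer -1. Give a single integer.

Step 1: cell (2,4)='F' (+3 fires, +1 burnt)
  -> target ignites at step 1
Step 2: cell (2,4)='.' (+3 fires, +3 burnt)
Step 3: cell (2,4)='.' (+3 fires, +3 burnt)
Step 4: cell (2,4)='.' (+5 fires, +3 burnt)
Step 5: cell (2,4)='.' (+5 fires, +5 burnt)
Step 6: cell (2,4)='.' (+2 fires, +5 burnt)
Step 7: cell (2,4)='.' (+1 fires, +2 burnt)
Step 8: cell (2,4)='.' (+0 fires, +1 burnt)
  fire out at step 8

1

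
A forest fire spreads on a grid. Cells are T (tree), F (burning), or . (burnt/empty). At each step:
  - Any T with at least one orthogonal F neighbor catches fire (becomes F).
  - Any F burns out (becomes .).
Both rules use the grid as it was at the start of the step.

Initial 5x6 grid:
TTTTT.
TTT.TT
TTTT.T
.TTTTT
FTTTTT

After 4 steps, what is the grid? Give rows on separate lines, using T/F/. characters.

Step 1: 1 trees catch fire, 1 burn out
  TTTTT.
  TTT.TT
  TTTT.T
  .TTTTT
  .FTTTT
Step 2: 2 trees catch fire, 1 burn out
  TTTTT.
  TTT.TT
  TTTT.T
  .FTTTT
  ..FTTT
Step 3: 3 trees catch fire, 2 burn out
  TTTTT.
  TTT.TT
  TFTT.T
  ..FTTT
  ...FTT
Step 4: 5 trees catch fire, 3 burn out
  TTTTT.
  TFT.TT
  F.FT.T
  ...FTT
  ....FT

TTTTT.
TFT.TT
F.FT.T
...FTT
....FT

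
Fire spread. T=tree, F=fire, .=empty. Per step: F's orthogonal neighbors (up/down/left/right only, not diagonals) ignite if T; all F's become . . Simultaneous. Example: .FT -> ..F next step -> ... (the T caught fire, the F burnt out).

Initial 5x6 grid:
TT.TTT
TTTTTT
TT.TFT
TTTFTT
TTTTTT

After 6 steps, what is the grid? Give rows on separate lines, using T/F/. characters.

Step 1: 6 trees catch fire, 2 burn out
  TT.TTT
  TTTTFT
  TT.F.F
  TTF.FT
  TTTFTT
Step 2: 7 trees catch fire, 6 burn out
  TT.TFT
  TTTF.F
  TT....
  TF...F
  TTF.FT
Step 3: 7 trees catch fire, 7 burn out
  TT.F.F
  TTF...
  TF....
  F.....
  TF...F
Step 4: 3 trees catch fire, 7 burn out
  TT....
  TF....
  F.....
  ......
  F.....
Step 5: 2 trees catch fire, 3 burn out
  TF....
  F.....
  ......
  ......
  ......
Step 6: 1 trees catch fire, 2 burn out
  F.....
  ......
  ......
  ......
  ......

F.....
......
......
......
......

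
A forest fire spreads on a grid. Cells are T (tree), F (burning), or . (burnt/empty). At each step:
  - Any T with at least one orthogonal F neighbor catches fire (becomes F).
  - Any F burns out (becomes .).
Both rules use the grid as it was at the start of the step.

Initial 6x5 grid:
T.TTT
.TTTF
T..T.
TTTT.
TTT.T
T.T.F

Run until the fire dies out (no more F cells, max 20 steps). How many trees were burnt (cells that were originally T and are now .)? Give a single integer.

Step 1: +3 fires, +2 burnt (F count now 3)
Step 2: +3 fires, +3 burnt (F count now 3)
Step 3: +3 fires, +3 burnt (F count now 3)
Step 4: +1 fires, +3 burnt (F count now 1)
Step 5: +2 fires, +1 burnt (F count now 2)
Step 6: +3 fires, +2 burnt (F count now 3)
Step 7: +2 fires, +3 burnt (F count now 2)
Step 8: +1 fires, +2 burnt (F count now 1)
Step 9: +0 fires, +1 burnt (F count now 0)
Fire out after step 9
Initially T: 19, now '.': 29
Total burnt (originally-T cells now '.'): 18

Answer: 18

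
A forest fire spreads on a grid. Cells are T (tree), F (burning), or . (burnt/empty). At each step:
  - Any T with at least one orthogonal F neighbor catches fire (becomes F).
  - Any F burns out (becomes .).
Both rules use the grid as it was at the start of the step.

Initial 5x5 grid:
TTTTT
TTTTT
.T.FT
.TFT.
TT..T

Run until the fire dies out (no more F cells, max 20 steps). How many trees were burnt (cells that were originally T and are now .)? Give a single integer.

Answer: 16

Derivation:
Step 1: +4 fires, +2 burnt (F count now 4)
Step 2: +5 fires, +4 burnt (F count now 5)
Step 3: +4 fires, +5 burnt (F count now 4)
Step 4: +2 fires, +4 burnt (F count now 2)
Step 5: +1 fires, +2 burnt (F count now 1)
Step 6: +0 fires, +1 burnt (F count now 0)
Fire out after step 6
Initially T: 17, now '.': 24
Total burnt (originally-T cells now '.'): 16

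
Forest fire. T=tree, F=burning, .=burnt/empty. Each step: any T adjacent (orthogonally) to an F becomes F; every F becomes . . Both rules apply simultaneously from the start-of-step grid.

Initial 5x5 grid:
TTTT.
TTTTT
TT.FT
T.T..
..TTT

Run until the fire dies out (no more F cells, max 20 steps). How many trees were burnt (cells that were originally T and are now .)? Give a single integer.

Step 1: +2 fires, +1 burnt (F count now 2)
Step 2: +3 fires, +2 burnt (F count now 3)
Step 3: +2 fires, +3 burnt (F count now 2)
Step 4: +3 fires, +2 burnt (F count now 3)
Step 5: +2 fires, +3 burnt (F count now 2)
Step 6: +1 fires, +2 burnt (F count now 1)
Step 7: +0 fires, +1 burnt (F count now 0)
Fire out after step 7
Initially T: 17, now '.': 21
Total burnt (originally-T cells now '.'): 13

Answer: 13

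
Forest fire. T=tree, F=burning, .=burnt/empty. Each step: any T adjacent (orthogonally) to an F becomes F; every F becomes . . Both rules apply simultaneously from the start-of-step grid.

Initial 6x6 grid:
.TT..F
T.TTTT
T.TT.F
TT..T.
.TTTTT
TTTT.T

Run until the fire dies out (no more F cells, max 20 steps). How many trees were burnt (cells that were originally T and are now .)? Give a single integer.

Answer: 8

Derivation:
Step 1: +1 fires, +2 burnt (F count now 1)
Step 2: +1 fires, +1 burnt (F count now 1)
Step 3: +1 fires, +1 burnt (F count now 1)
Step 4: +2 fires, +1 burnt (F count now 2)
Step 5: +2 fires, +2 burnt (F count now 2)
Step 6: +1 fires, +2 burnt (F count now 1)
Step 7: +0 fires, +1 burnt (F count now 0)
Fire out after step 7
Initially T: 23, now '.': 21
Total burnt (originally-T cells now '.'): 8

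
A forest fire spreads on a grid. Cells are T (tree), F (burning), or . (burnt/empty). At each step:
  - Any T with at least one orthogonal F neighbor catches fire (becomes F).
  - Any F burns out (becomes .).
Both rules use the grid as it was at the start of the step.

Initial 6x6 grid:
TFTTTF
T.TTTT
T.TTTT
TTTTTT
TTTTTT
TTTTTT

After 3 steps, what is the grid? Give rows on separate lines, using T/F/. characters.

Step 1: 4 trees catch fire, 2 burn out
  F.FTF.
  T.TTTF
  T.TTTT
  TTTTTT
  TTTTTT
  TTTTTT
Step 2: 5 trees catch fire, 4 burn out
  ...F..
  F.FTF.
  T.TTTF
  TTTTTT
  TTTTTT
  TTTTTT
Step 3: 5 trees catch fire, 5 burn out
  ......
  ...F..
  F.FTF.
  TTTTTF
  TTTTTT
  TTTTTT

......
...F..
F.FTF.
TTTTTF
TTTTTT
TTTTTT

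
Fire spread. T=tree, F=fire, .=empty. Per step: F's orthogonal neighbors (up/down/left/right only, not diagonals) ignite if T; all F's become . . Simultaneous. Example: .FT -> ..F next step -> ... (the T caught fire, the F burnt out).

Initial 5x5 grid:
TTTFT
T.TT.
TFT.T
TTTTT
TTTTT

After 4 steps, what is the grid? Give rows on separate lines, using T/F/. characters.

Step 1: 6 trees catch fire, 2 burn out
  TTF.F
  T.TF.
  F.F.T
  TFTTT
  TTTTT
Step 2: 6 trees catch fire, 6 burn out
  TF...
  F.F..
  ....T
  F.FTT
  TFTTT
Step 3: 4 trees catch fire, 6 burn out
  F....
  .....
  ....T
  ...FT
  F.FTT
Step 4: 2 trees catch fire, 4 burn out
  .....
  .....
  ....T
  ....F
  ...FT

.....
.....
....T
....F
...FT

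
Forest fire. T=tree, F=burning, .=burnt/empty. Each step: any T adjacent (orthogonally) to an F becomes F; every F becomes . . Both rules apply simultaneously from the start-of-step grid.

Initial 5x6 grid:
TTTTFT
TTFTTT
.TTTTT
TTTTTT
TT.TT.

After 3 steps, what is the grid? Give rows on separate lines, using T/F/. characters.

Step 1: 7 trees catch fire, 2 burn out
  TTFF.F
  TF.FFT
  .TFTTT
  TTTTTT
  TT.TT.
Step 2: 7 trees catch fire, 7 burn out
  TF....
  F....F
  .F.FFT
  TTFTTT
  TT.TT.
Step 3: 5 trees catch fire, 7 burn out
  F.....
  ......
  .....F
  TF.FFT
  TT.TT.

F.....
......
.....F
TF.FFT
TT.TT.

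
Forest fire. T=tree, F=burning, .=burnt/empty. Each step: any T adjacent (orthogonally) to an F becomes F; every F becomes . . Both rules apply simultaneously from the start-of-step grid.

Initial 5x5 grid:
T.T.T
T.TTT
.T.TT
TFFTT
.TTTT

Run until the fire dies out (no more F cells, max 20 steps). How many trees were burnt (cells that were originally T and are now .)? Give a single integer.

Answer: 15

Derivation:
Step 1: +5 fires, +2 burnt (F count now 5)
Step 2: +3 fires, +5 burnt (F count now 3)
Step 3: +3 fires, +3 burnt (F count now 3)
Step 4: +2 fires, +3 burnt (F count now 2)
Step 5: +2 fires, +2 burnt (F count now 2)
Step 6: +0 fires, +2 burnt (F count now 0)
Fire out after step 6
Initially T: 17, now '.': 23
Total burnt (originally-T cells now '.'): 15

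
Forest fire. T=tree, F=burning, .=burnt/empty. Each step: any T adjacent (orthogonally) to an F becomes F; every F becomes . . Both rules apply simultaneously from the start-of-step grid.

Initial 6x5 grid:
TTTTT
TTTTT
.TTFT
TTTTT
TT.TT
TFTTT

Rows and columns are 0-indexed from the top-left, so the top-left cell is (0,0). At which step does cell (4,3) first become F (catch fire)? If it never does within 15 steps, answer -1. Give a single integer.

Step 1: cell (4,3)='T' (+7 fires, +2 burnt)
Step 2: cell (4,3)='F' (+10 fires, +7 burnt)
  -> target ignites at step 2
Step 3: cell (4,3)='.' (+6 fires, +10 burnt)
Step 4: cell (4,3)='.' (+2 fires, +6 burnt)
Step 5: cell (4,3)='.' (+1 fires, +2 burnt)
Step 6: cell (4,3)='.' (+0 fires, +1 burnt)
  fire out at step 6

2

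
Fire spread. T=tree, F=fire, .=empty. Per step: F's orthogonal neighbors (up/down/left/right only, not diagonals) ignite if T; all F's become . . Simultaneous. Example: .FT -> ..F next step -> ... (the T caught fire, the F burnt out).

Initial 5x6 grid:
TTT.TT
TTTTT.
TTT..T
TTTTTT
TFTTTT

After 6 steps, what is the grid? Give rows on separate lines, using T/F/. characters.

Step 1: 3 trees catch fire, 1 burn out
  TTT.TT
  TTTTT.
  TTT..T
  TFTTTT
  F.FTTT
Step 2: 4 trees catch fire, 3 burn out
  TTT.TT
  TTTTT.
  TFT..T
  F.FTTT
  ...FTT
Step 3: 5 trees catch fire, 4 burn out
  TTT.TT
  TFTTT.
  F.F..T
  ...FTT
  ....FT
Step 4: 5 trees catch fire, 5 burn out
  TFT.TT
  F.FTT.
  .....T
  ....FT
  .....F
Step 5: 4 trees catch fire, 5 burn out
  F.F.TT
  ...FT.
  .....T
  .....F
  ......
Step 6: 2 trees catch fire, 4 burn out
  ....TT
  ....F.
  .....F
  ......
  ......

....TT
....F.
.....F
......
......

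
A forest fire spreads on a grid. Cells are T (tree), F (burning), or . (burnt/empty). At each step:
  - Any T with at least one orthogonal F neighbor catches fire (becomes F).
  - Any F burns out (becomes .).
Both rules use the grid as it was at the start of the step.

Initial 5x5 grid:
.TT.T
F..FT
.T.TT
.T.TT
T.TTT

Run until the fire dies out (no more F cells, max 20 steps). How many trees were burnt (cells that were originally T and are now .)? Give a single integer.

Answer: 9

Derivation:
Step 1: +2 fires, +2 burnt (F count now 2)
Step 2: +3 fires, +2 burnt (F count now 3)
Step 3: +2 fires, +3 burnt (F count now 2)
Step 4: +2 fires, +2 burnt (F count now 2)
Step 5: +0 fires, +2 burnt (F count now 0)
Fire out after step 5
Initially T: 14, now '.': 20
Total burnt (originally-T cells now '.'): 9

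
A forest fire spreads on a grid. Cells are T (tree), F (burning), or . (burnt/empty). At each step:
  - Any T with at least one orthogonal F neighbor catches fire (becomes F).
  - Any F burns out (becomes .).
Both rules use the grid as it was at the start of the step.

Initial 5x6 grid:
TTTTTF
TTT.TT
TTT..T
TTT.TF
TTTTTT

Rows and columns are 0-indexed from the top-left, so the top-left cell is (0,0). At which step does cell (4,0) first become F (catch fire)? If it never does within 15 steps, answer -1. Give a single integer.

Step 1: cell (4,0)='T' (+5 fires, +2 burnt)
Step 2: cell (4,0)='T' (+3 fires, +5 burnt)
Step 3: cell (4,0)='T' (+2 fires, +3 burnt)
Step 4: cell (4,0)='T' (+3 fires, +2 burnt)
Step 5: cell (4,0)='T' (+5 fires, +3 burnt)
Step 6: cell (4,0)='F' (+4 fires, +5 burnt)
  -> target ignites at step 6
Step 7: cell (4,0)='.' (+2 fires, +4 burnt)
Step 8: cell (4,0)='.' (+0 fires, +2 burnt)
  fire out at step 8

6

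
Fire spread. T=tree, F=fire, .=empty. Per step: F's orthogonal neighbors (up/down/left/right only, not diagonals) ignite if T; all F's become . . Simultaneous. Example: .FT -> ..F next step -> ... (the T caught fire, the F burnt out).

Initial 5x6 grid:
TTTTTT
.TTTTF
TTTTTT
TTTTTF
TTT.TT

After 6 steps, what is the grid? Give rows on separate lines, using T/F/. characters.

Step 1: 5 trees catch fire, 2 burn out
  TTTTTF
  .TTTF.
  TTTTTF
  TTTTF.
  TTT.TF
Step 2: 5 trees catch fire, 5 burn out
  TTTTF.
  .TTF..
  TTTTF.
  TTTF..
  TTT.F.
Step 3: 4 trees catch fire, 5 burn out
  TTTF..
  .TF...
  TTTF..
  TTF...
  TTT...
Step 4: 5 trees catch fire, 4 burn out
  TTF...
  .F....
  TTF...
  TF....
  TTF...
Step 5: 4 trees catch fire, 5 burn out
  TF....
  ......
  TF....
  F.....
  TF....
Step 6: 3 trees catch fire, 4 burn out
  F.....
  ......
  F.....
  ......
  F.....

F.....
......
F.....
......
F.....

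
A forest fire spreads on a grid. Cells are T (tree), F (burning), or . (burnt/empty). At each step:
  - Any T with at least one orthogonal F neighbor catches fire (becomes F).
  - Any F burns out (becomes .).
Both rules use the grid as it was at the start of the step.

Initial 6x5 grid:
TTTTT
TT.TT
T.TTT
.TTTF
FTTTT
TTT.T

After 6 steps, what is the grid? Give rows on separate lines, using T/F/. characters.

Step 1: 5 trees catch fire, 2 burn out
  TTTTT
  TT.TT
  T.TTF
  .TTF.
  .FTTF
  FTT.T
Step 2: 8 trees catch fire, 5 burn out
  TTTTT
  TT.TF
  T.TF.
  .FF..
  ..FF.
  .FT.F
Step 3: 4 trees catch fire, 8 burn out
  TTTTF
  TT.F.
  T.F..
  .....
  .....
  ..F..
Step 4: 1 trees catch fire, 4 burn out
  TTTF.
  TT...
  T....
  .....
  .....
  .....
Step 5: 1 trees catch fire, 1 burn out
  TTF..
  TT...
  T....
  .....
  .....
  .....
Step 6: 1 trees catch fire, 1 burn out
  TF...
  TT...
  T....
  .....
  .....
  .....

TF...
TT...
T....
.....
.....
.....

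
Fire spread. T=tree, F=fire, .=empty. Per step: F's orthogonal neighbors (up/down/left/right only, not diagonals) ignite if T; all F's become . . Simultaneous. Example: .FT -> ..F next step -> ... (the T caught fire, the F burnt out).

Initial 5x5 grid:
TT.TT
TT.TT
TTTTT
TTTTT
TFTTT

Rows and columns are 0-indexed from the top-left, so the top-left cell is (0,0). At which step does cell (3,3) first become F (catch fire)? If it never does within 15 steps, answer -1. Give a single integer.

Step 1: cell (3,3)='T' (+3 fires, +1 burnt)
Step 2: cell (3,3)='T' (+4 fires, +3 burnt)
Step 3: cell (3,3)='F' (+5 fires, +4 burnt)
  -> target ignites at step 3
Step 4: cell (3,3)='.' (+4 fires, +5 burnt)
Step 5: cell (3,3)='.' (+3 fires, +4 burnt)
Step 6: cell (3,3)='.' (+2 fires, +3 burnt)
Step 7: cell (3,3)='.' (+1 fires, +2 burnt)
Step 8: cell (3,3)='.' (+0 fires, +1 burnt)
  fire out at step 8

3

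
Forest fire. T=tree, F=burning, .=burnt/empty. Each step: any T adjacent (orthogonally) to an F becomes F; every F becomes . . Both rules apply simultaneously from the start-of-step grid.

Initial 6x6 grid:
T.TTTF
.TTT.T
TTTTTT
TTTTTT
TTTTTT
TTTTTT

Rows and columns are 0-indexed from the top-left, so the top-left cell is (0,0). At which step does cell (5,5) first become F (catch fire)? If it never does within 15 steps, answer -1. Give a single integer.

Step 1: cell (5,5)='T' (+2 fires, +1 burnt)
Step 2: cell (5,5)='T' (+2 fires, +2 burnt)
Step 3: cell (5,5)='T' (+4 fires, +2 burnt)
Step 4: cell (5,5)='T' (+4 fires, +4 burnt)
Step 5: cell (5,5)='F' (+5 fires, +4 burnt)
  -> target ignites at step 5
Step 6: cell (5,5)='.' (+4 fires, +5 burnt)
Step 7: cell (5,5)='.' (+4 fires, +4 burnt)
Step 8: cell (5,5)='.' (+3 fires, +4 burnt)
Step 9: cell (5,5)='.' (+2 fires, +3 burnt)
Step 10: cell (5,5)='.' (+1 fires, +2 burnt)
Step 11: cell (5,5)='.' (+0 fires, +1 burnt)
  fire out at step 11

5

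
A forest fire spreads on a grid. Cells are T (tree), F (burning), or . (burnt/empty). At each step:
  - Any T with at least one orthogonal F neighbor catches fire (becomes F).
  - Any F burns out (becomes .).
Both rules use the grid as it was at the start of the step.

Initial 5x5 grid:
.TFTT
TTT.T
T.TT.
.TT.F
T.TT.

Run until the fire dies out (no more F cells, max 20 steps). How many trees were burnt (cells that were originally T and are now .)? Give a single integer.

Answer: 14

Derivation:
Step 1: +3 fires, +2 burnt (F count now 3)
Step 2: +3 fires, +3 burnt (F count now 3)
Step 3: +4 fires, +3 burnt (F count now 4)
Step 4: +3 fires, +4 burnt (F count now 3)
Step 5: +1 fires, +3 burnt (F count now 1)
Step 6: +0 fires, +1 burnt (F count now 0)
Fire out after step 6
Initially T: 15, now '.': 24
Total burnt (originally-T cells now '.'): 14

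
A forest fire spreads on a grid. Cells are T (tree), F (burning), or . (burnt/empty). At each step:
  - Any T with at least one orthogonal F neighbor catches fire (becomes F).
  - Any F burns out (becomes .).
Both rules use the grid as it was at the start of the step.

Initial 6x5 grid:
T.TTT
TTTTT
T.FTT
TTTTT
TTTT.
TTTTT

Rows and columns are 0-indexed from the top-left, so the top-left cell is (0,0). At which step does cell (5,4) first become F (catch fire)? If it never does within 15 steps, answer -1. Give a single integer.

Step 1: cell (5,4)='T' (+3 fires, +1 burnt)
Step 2: cell (5,4)='T' (+7 fires, +3 burnt)
Step 3: cell (5,4)='T' (+8 fires, +7 burnt)
Step 4: cell (5,4)='T' (+6 fires, +8 burnt)
Step 5: cell (5,4)='F' (+2 fires, +6 burnt)
  -> target ignites at step 5
Step 6: cell (5,4)='.' (+0 fires, +2 burnt)
  fire out at step 6

5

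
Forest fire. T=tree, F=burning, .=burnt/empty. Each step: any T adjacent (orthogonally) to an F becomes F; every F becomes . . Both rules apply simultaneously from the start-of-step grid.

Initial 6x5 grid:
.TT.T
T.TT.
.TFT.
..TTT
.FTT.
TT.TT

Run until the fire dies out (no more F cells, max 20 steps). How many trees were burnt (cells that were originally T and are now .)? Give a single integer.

Step 1: +6 fires, +2 burnt (F count now 6)
Step 2: +5 fires, +6 burnt (F count now 5)
Step 3: +3 fires, +5 burnt (F count now 3)
Step 4: +1 fires, +3 burnt (F count now 1)
Step 5: +0 fires, +1 burnt (F count now 0)
Fire out after step 5
Initially T: 17, now '.': 28
Total burnt (originally-T cells now '.'): 15

Answer: 15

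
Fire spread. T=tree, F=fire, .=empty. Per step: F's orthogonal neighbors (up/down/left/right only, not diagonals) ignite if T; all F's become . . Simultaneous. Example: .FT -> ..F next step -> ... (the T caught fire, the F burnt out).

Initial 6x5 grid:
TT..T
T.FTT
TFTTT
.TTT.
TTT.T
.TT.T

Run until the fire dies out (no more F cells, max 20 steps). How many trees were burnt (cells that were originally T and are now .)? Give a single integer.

Answer: 18

Derivation:
Step 1: +4 fires, +2 burnt (F count now 4)
Step 2: +5 fires, +4 burnt (F count now 5)
Step 3: +7 fires, +5 burnt (F count now 7)
Step 4: +2 fires, +7 burnt (F count now 2)
Step 5: +0 fires, +2 burnt (F count now 0)
Fire out after step 5
Initially T: 20, now '.': 28
Total burnt (originally-T cells now '.'): 18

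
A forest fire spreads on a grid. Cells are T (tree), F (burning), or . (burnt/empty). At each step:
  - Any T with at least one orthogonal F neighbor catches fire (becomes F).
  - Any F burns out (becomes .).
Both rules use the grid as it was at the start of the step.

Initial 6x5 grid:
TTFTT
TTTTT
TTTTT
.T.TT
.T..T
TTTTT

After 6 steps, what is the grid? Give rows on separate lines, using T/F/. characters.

Step 1: 3 trees catch fire, 1 burn out
  TF.FT
  TTFTT
  TTTTT
  .T.TT
  .T..T
  TTTTT
Step 2: 5 trees catch fire, 3 burn out
  F...F
  TF.FT
  TTFTT
  .T.TT
  .T..T
  TTTTT
Step 3: 4 trees catch fire, 5 burn out
  .....
  F...F
  TF.FT
  .T.TT
  .T..T
  TTTTT
Step 4: 4 trees catch fire, 4 burn out
  .....
  .....
  F...F
  .F.FT
  .T..T
  TTTTT
Step 5: 2 trees catch fire, 4 burn out
  .....
  .....
  .....
  ....F
  .F..T
  TTTTT
Step 6: 2 trees catch fire, 2 burn out
  .....
  .....
  .....
  .....
  ....F
  TFTTT

.....
.....
.....
.....
....F
TFTTT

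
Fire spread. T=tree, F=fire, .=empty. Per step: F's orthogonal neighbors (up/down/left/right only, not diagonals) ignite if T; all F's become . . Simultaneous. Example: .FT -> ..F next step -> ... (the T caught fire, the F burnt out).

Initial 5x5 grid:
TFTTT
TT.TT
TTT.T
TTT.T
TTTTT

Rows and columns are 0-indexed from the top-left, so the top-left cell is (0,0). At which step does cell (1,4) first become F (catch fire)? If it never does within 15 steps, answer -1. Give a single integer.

Step 1: cell (1,4)='T' (+3 fires, +1 burnt)
Step 2: cell (1,4)='T' (+3 fires, +3 burnt)
Step 3: cell (1,4)='T' (+5 fires, +3 burnt)
Step 4: cell (1,4)='F' (+4 fires, +5 burnt)
  -> target ignites at step 4
Step 5: cell (1,4)='.' (+3 fires, +4 burnt)
Step 6: cell (1,4)='.' (+2 fires, +3 burnt)
Step 7: cell (1,4)='.' (+1 fires, +2 burnt)
Step 8: cell (1,4)='.' (+0 fires, +1 burnt)
  fire out at step 8

4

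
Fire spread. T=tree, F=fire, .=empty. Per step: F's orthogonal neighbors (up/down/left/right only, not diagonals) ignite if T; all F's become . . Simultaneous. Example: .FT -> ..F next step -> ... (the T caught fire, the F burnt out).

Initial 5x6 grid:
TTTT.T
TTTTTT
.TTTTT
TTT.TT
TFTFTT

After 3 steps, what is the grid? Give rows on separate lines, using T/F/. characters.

Step 1: 4 trees catch fire, 2 burn out
  TTTT.T
  TTTTTT
  .TTTTT
  TFT.TT
  F.F.FT
Step 2: 5 trees catch fire, 4 burn out
  TTTT.T
  TTTTTT
  .FTTTT
  F.F.FT
  .....F
Step 3: 4 trees catch fire, 5 burn out
  TTTT.T
  TFTTTT
  ..FTFT
  .....F
  ......

TTTT.T
TFTTTT
..FTFT
.....F
......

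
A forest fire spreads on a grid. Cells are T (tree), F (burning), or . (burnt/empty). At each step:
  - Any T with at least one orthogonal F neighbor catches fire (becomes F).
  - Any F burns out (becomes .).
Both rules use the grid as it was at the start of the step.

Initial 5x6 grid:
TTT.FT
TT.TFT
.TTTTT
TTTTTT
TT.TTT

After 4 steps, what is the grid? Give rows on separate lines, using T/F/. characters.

Step 1: 4 trees catch fire, 2 burn out
  TTT..F
  TT.F.F
  .TTTFT
  TTTTTT
  TT.TTT
Step 2: 3 trees catch fire, 4 burn out
  TTT...
  TT....
  .TTF.F
  TTTTFT
  TT.TTT
Step 3: 4 trees catch fire, 3 burn out
  TTT...
  TT....
  .TF...
  TTTF.F
  TT.TFT
Step 4: 4 trees catch fire, 4 burn out
  TTT...
  TT....
  .F....
  TTF...
  TT.F.F

TTT...
TT....
.F....
TTF...
TT.F.F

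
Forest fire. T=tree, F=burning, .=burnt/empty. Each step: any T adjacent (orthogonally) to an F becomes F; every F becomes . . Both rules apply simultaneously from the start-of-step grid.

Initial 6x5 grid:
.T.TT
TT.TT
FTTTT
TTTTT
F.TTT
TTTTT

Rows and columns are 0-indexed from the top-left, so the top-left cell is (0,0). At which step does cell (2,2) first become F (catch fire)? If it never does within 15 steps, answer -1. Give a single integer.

Step 1: cell (2,2)='T' (+4 fires, +2 burnt)
Step 2: cell (2,2)='F' (+4 fires, +4 burnt)
  -> target ignites at step 2
Step 3: cell (2,2)='.' (+4 fires, +4 burnt)
Step 4: cell (2,2)='.' (+5 fires, +4 burnt)
Step 5: cell (2,2)='.' (+5 fires, +5 burnt)
Step 6: cell (2,2)='.' (+2 fires, +5 burnt)
Step 7: cell (2,2)='.' (+0 fires, +2 burnt)
  fire out at step 7

2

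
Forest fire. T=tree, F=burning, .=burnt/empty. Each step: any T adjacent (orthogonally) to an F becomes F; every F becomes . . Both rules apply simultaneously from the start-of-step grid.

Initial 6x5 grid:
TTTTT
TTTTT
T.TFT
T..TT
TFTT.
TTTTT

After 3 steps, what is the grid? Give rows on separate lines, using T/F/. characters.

Step 1: 7 trees catch fire, 2 burn out
  TTTTT
  TTTFT
  T.F.F
  T..FT
  F.FT.
  TFTTT
Step 2: 8 trees catch fire, 7 burn out
  TTTFT
  TTF.F
  T....
  F...F
  ...F.
  F.FTT
Step 3: 5 trees catch fire, 8 burn out
  TTF.F
  TF...
  F....
  .....
  .....
  ...FT

TTF.F
TF...
F....
.....
.....
...FT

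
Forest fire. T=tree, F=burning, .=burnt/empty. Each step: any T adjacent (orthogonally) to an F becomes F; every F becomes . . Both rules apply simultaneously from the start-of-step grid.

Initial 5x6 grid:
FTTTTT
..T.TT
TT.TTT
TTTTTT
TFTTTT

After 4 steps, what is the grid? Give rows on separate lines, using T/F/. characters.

Step 1: 4 trees catch fire, 2 burn out
  .FTTTT
  ..T.TT
  TT.TTT
  TFTTTT
  F.FTTT
Step 2: 5 trees catch fire, 4 burn out
  ..FTTT
  ..T.TT
  TF.TTT
  F.FTTT
  ...FTT
Step 3: 5 trees catch fire, 5 burn out
  ...FTT
  ..F.TT
  F..TTT
  ...FTT
  ....FT
Step 4: 4 trees catch fire, 5 burn out
  ....FT
  ....TT
  ...FTT
  ....FT
  .....F

....FT
....TT
...FTT
....FT
.....F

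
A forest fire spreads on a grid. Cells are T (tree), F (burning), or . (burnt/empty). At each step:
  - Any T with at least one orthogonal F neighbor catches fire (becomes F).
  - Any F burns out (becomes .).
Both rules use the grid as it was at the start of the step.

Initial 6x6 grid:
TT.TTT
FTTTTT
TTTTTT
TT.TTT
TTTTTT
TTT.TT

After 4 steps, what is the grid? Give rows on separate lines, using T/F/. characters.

Step 1: 3 trees catch fire, 1 burn out
  FT.TTT
  .FTTTT
  FTTTTT
  TT.TTT
  TTTTTT
  TTT.TT
Step 2: 4 trees catch fire, 3 burn out
  .F.TTT
  ..FTTT
  .FTTTT
  FT.TTT
  TTTTTT
  TTT.TT
Step 3: 4 trees catch fire, 4 burn out
  ...TTT
  ...FTT
  ..FTTT
  .F.TTT
  FTTTTT
  TTT.TT
Step 4: 5 trees catch fire, 4 burn out
  ...FTT
  ....FT
  ...FTT
  ...TTT
  .FTTTT
  FTT.TT

...FTT
....FT
...FTT
...TTT
.FTTTT
FTT.TT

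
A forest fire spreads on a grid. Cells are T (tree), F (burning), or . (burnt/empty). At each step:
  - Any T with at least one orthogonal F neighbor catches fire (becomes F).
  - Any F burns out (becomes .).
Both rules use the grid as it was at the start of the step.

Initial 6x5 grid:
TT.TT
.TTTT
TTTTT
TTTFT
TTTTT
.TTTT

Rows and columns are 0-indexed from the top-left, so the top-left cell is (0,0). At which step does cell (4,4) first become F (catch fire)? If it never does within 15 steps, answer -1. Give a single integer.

Step 1: cell (4,4)='T' (+4 fires, +1 burnt)
Step 2: cell (4,4)='F' (+7 fires, +4 burnt)
  -> target ignites at step 2
Step 3: cell (4,4)='.' (+8 fires, +7 burnt)
Step 4: cell (4,4)='.' (+5 fires, +8 burnt)
Step 5: cell (4,4)='.' (+1 fires, +5 burnt)
Step 6: cell (4,4)='.' (+1 fires, +1 burnt)
Step 7: cell (4,4)='.' (+0 fires, +1 burnt)
  fire out at step 7

2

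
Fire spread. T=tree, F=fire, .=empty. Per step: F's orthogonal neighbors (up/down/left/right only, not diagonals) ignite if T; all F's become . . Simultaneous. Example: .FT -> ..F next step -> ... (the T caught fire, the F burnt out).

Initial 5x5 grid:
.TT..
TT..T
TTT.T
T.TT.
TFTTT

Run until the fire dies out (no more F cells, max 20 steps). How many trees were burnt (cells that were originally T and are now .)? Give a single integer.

Answer: 14

Derivation:
Step 1: +2 fires, +1 burnt (F count now 2)
Step 2: +3 fires, +2 burnt (F count now 3)
Step 3: +4 fires, +3 burnt (F count now 4)
Step 4: +2 fires, +4 burnt (F count now 2)
Step 5: +1 fires, +2 burnt (F count now 1)
Step 6: +1 fires, +1 burnt (F count now 1)
Step 7: +1 fires, +1 burnt (F count now 1)
Step 8: +0 fires, +1 burnt (F count now 0)
Fire out after step 8
Initially T: 16, now '.': 23
Total burnt (originally-T cells now '.'): 14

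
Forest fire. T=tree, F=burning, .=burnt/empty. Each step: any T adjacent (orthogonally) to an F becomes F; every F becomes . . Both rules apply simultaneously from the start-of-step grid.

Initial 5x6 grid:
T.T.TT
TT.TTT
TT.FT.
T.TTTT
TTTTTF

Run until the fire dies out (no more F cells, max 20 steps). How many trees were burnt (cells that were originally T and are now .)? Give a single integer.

Answer: 21

Derivation:
Step 1: +5 fires, +2 burnt (F count now 5)
Step 2: +4 fires, +5 burnt (F count now 4)
Step 3: +3 fires, +4 burnt (F count now 3)
Step 4: +2 fires, +3 burnt (F count now 2)
Step 5: +1 fires, +2 burnt (F count now 1)
Step 6: +1 fires, +1 burnt (F count now 1)
Step 7: +1 fires, +1 burnt (F count now 1)
Step 8: +2 fires, +1 burnt (F count now 2)
Step 9: +2 fires, +2 burnt (F count now 2)
Step 10: +0 fires, +2 burnt (F count now 0)
Fire out after step 10
Initially T: 22, now '.': 29
Total burnt (originally-T cells now '.'): 21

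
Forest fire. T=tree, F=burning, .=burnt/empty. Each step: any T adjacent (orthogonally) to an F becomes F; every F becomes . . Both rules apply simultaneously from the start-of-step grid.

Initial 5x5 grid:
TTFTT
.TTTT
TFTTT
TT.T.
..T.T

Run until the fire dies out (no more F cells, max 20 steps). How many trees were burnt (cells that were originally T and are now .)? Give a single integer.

Step 1: +7 fires, +2 burnt (F count now 7)
Step 2: +5 fires, +7 burnt (F count now 5)
Step 3: +3 fires, +5 burnt (F count now 3)
Step 4: +0 fires, +3 burnt (F count now 0)
Fire out after step 4
Initially T: 17, now '.': 23
Total burnt (originally-T cells now '.'): 15

Answer: 15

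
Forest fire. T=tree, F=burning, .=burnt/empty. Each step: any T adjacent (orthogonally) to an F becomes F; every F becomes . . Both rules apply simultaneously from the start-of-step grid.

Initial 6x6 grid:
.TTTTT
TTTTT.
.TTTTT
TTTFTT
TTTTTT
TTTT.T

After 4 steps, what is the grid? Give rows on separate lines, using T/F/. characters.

Step 1: 4 trees catch fire, 1 burn out
  .TTTTT
  TTTTT.
  .TTFTT
  TTF.FT
  TTTFTT
  TTTT.T
Step 2: 8 trees catch fire, 4 burn out
  .TTTTT
  TTTFT.
  .TF.FT
  TF...F
  TTF.FT
  TTTF.T
Step 3: 9 trees catch fire, 8 burn out
  .TTFTT
  TTF.F.
  .F...F
  F.....
  TF...F
  TTF..T
Step 4: 6 trees catch fire, 9 burn out
  .TF.FT
  TF....
  ......
  ......
  F.....
  TF...F

.TF.FT
TF....
......
......
F.....
TF...F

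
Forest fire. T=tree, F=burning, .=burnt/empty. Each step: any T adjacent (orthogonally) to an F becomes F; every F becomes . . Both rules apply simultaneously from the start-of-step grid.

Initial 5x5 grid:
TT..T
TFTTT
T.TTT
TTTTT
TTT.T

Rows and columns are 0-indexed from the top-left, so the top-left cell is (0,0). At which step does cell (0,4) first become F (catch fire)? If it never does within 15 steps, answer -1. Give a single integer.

Step 1: cell (0,4)='T' (+3 fires, +1 burnt)
Step 2: cell (0,4)='T' (+4 fires, +3 burnt)
Step 3: cell (0,4)='T' (+4 fires, +4 burnt)
Step 4: cell (0,4)='F' (+6 fires, +4 burnt)
  -> target ignites at step 4
Step 5: cell (0,4)='.' (+2 fires, +6 burnt)
Step 6: cell (0,4)='.' (+1 fires, +2 burnt)
Step 7: cell (0,4)='.' (+0 fires, +1 burnt)
  fire out at step 7

4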